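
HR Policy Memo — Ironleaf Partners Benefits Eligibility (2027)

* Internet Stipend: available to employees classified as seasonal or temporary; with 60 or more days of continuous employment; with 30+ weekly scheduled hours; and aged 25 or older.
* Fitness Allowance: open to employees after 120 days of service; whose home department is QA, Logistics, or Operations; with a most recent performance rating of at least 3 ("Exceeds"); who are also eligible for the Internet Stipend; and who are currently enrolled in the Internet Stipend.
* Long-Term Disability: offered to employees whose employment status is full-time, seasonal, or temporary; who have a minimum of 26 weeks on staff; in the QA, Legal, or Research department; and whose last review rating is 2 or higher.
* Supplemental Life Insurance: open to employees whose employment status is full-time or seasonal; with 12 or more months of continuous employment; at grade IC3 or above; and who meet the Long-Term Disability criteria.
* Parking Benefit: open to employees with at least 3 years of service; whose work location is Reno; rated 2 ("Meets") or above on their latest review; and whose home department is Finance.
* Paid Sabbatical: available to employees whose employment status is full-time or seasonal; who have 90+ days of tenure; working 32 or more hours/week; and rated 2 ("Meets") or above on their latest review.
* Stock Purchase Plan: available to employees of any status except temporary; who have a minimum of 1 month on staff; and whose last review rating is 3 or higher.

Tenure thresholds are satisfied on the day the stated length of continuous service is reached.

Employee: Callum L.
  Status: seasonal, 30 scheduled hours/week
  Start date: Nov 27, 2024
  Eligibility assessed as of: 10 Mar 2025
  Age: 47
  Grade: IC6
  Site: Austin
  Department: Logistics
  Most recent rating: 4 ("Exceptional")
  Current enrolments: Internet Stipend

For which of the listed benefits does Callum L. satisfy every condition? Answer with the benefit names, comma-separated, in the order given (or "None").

Internet Stipend, Stock Purchase Plan

Service from Nov 27, 2024 to 10 Mar 2025: 103 days.
Internet Stipend — status seasonal ✓; service 103 days ≥ 60 days ✓; 30 hrs/wk ≥ 30 ✓; age 47 ≥ 25 ✓ → eligible.
Fitness Allowance — service 103 days < 120 days ✗ → not eligible.
Long-Term Disability — status seasonal ✓; service 103 days < 26 weeks (≈182 days) ✗ → not eligible.
Supplemental Life Insurance — status seasonal ✓; service 103 days < 12 months (≈360 days) ✗ → not eligible.
Parking Benefit — service 103 days < 3 years (≈1095 days) ✗ → not eligible.
Paid Sabbatical — status seasonal ✓; service 103 days ≥ 90 days ✓; 30 hrs/wk < 32 ✗ → not eligible.
Stock Purchase Plan — status seasonal ✓ (not excluded); service 103 days ≥ 1 month (≈30 days) ✓; rating 4 ≥ 3 ✓ → eligible.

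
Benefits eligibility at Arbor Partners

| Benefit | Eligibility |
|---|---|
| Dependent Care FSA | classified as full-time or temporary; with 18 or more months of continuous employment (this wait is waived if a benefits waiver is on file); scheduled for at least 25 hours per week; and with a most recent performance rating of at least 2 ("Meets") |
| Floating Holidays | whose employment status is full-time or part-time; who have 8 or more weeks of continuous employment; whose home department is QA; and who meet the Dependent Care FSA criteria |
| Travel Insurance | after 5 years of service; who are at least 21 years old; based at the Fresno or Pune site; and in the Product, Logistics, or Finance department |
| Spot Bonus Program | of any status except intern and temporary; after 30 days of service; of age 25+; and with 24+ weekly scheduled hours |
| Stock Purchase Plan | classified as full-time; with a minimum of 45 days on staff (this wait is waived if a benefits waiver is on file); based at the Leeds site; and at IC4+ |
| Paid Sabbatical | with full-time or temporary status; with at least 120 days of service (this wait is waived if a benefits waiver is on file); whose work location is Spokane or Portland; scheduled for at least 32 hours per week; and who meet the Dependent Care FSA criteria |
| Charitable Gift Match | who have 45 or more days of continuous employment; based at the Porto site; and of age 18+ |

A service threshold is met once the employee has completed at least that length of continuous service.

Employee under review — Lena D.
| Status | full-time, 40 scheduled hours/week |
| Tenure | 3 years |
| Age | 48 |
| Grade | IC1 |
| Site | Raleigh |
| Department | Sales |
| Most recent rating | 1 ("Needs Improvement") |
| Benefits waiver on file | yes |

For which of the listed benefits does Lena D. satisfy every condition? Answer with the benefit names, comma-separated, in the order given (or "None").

Spot Bonus Program

Dependent Care FSA — status full-time ✓; benefits waiver on file ✓; 40 hrs/wk ≥ 25 ✓; rating 1 < 2 ✗ → not eligible.
Floating Holidays — status full-time ✓; service 3 years ≥ 8 weeks (≈56 days) ✓; dept Sales ✗ → not eligible.
Travel Insurance — service 3 years < 5 years ✗ → not eligible.
Spot Bonus Program — status full-time ✓ (not excluded); service 3 years ≥ 30 days ✓; age 48 ≥ 25 ✓; 40 hrs/wk ≥ 24 ✓ → eligible.
Stock Purchase Plan — status full-time ✓; benefits waiver on file ✓; site Raleigh ✗ (not Leeds) → not eligible.
Paid Sabbatical — status full-time ✓; benefits waiver on file ✓; site Raleigh ✗ (not Spokane or Portland) → not eligible.
Charitable Gift Match — service 3 years ≥ 45 days ✓; site Raleigh ✗ (not Porto) → not eligible.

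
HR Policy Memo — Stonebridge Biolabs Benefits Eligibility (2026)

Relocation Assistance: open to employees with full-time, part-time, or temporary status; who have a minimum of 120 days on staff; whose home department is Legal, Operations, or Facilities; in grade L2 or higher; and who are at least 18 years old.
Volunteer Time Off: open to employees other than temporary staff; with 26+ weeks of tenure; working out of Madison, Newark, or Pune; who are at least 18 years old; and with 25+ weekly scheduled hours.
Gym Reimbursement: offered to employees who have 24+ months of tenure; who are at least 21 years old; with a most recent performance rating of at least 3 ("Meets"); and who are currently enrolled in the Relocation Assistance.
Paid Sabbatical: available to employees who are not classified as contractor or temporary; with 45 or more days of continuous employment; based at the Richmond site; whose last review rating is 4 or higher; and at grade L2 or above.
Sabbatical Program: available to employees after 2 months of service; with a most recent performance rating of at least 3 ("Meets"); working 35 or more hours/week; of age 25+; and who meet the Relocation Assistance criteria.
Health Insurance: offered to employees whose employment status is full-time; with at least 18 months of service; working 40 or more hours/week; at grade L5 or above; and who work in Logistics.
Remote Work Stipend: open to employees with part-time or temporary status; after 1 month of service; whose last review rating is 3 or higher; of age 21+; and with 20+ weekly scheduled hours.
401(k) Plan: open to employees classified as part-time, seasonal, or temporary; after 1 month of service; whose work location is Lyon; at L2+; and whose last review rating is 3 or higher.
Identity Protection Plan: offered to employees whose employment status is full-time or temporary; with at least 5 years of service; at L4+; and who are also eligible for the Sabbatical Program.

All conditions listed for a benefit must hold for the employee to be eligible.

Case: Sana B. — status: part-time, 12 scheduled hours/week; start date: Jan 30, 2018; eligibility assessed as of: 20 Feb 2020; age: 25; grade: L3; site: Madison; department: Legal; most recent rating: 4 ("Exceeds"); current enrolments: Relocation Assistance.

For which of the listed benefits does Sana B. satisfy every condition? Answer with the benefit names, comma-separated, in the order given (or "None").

Relocation Assistance, Gym Reimbursement

Service from Jan 30, 2018 to 20 Feb 2020: 751 days.
Relocation Assistance — status part-time ✓; service 751 days ≥ 120 days ✓; dept Legal ✓; grade L3 ≥ L2 ✓; age 25 ≥ 18 ✓ → eligible.
Volunteer Time Off — status part-time ✓ (not excluded); service 751 days ≥ 26 weeks (≈182 days) ✓; site Madison ✓; age 25 ≥ 18 ✓; 12 hrs/wk < 25 ✗ → not eligible.
Gym Reimbursement — service 751 days ≥ 24 months (≈720 days) ✓; age 25 ≥ 21 ✓; rating 4 ≥ 3 ✓; enrolled in Relocation Assistance ✓ → eligible.
Paid Sabbatical — status part-time ✓ (not excluded); service 751 days ≥ 45 days ✓; site Madison ✗ (not Richmond) → not eligible.
Sabbatical Program — service 751 days ≥ 2 months (≈60 days) ✓; rating 4 ≥ 3 ✓; 12 hrs/wk < 35 ✗ → not eligible.
Health Insurance — status part-time ✗ (requires full-time) → not eligible.
Remote Work Stipend — status part-time ✓; service 751 days ≥ 1 month (≈30 days) ✓; rating 4 ≥ 3 ✓; age 25 ≥ 21 ✓; 12 hrs/wk < 20 ✗ → not eligible.
401(k) Plan — status part-time ✓; service 751 days ≥ 1 month (≈30 days) ✓; site Madison ✗ (not Lyon) → not eligible.
Identity Protection Plan — status part-time ✗ (requires full-time or temporary) → not eligible.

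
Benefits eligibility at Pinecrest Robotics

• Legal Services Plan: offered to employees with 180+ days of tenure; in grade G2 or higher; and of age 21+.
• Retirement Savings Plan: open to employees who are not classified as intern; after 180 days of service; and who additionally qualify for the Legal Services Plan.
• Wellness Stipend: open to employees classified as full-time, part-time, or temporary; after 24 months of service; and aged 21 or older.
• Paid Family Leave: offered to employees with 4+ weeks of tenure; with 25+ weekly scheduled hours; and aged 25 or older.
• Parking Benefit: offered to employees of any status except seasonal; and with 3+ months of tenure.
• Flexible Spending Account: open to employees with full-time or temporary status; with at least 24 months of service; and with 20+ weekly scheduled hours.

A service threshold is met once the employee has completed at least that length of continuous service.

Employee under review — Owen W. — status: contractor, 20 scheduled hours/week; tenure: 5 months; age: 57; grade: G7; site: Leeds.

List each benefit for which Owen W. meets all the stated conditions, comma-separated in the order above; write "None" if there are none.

Parking Benefit

Legal Services Plan — service 5 months < 180 days ✗ → not eligible.
Retirement Savings Plan — status contractor ✓ (not excluded); service 5 months < 180 days ✗ → not eligible.
Wellness Stipend — status contractor ✗ (requires full-time, part-time, or temporary) → not eligible.
Paid Family Leave — service 5 months ≥ 4 weeks (≈28 days) ✓; 20 hrs/wk < 25 ✗ → not eligible.
Parking Benefit — status contractor ✓ (not excluded); service 5 months ≥ 3 months ✓ → eligible.
Flexible Spending Account — status contractor ✗ (requires full-time or temporary) → not eligible.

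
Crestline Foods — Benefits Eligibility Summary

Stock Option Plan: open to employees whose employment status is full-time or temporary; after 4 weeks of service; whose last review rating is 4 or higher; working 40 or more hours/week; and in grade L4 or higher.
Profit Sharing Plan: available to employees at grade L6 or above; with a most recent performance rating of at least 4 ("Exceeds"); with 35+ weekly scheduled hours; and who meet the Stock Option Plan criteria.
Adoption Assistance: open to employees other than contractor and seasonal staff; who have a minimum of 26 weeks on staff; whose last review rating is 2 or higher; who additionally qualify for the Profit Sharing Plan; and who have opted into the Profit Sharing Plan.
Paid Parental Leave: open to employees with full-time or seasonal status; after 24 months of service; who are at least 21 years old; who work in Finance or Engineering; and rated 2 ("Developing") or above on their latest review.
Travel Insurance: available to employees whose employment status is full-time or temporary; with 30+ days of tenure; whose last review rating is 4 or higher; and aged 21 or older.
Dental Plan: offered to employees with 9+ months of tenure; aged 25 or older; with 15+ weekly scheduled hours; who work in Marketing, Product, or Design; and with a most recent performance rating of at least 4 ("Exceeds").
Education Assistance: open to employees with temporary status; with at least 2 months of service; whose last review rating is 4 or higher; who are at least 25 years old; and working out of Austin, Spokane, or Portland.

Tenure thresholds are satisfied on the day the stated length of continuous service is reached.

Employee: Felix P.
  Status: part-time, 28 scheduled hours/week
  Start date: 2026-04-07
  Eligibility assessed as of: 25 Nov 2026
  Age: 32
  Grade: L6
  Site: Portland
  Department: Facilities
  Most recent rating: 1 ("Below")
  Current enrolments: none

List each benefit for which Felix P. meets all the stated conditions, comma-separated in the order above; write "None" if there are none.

None

Service from 2026-04-07 to 25 Nov 2026: 232 days.
Stock Option Plan — status part-time ✗ (requires full-time or temporary) → not eligible.
Profit Sharing Plan — grade L6 ≥ L6 ✓; rating 1 < 4 ✗ → not eligible.
Adoption Assistance — status part-time ✓ (not excluded); service 232 days ≥ 26 weeks (≈182 days) ✓; rating 1 < 2 ✗ → not eligible.
Paid Parental Leave — status part-time ✗ (requires full-time or seasonal) → not eligible.
Travel Insurance — status part-time ✗ (requires full-time or temporary) → not eligible.
Dental Plan — service 232 days < 9 months (≈270 days) ✗ → not eligible.
Education Assistance — status part-time ✗ (requires temporary) → not eligible.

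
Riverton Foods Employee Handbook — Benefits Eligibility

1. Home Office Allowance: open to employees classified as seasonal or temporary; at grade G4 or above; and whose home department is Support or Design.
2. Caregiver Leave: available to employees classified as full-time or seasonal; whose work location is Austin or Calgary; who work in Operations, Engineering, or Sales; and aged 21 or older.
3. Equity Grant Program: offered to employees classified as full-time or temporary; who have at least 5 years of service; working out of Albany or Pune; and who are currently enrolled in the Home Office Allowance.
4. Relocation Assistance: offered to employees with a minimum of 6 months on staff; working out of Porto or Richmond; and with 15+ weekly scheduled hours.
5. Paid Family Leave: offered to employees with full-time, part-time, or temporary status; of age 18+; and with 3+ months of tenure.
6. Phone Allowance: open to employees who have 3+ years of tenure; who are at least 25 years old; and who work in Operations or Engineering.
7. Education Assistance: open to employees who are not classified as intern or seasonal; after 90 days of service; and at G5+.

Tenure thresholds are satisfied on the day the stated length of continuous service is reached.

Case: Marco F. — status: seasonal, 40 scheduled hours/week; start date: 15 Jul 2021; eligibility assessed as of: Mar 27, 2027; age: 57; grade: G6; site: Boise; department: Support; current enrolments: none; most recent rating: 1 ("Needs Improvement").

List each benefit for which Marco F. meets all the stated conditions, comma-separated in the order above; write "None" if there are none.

Home Office Allowance

Service from 15 Jul 2021 to Mar 27, 2027: 2081 days.
Home Office Allowance — status seasonal ✓; grade G6 ≥ G4 ✓; dept Support ✓ → eligible.
Caregiver Leave — status seasonal ✓; site Boise ✗ (not Austin or Calgary) → not eligible.
Equity Grant Program — status seasonal ✗ (requires full-time or temporary) → not eligible.
Relocation Assistance — service 2081 days ≥ 6 months (≈180 days) ✓; site Boise ✗ (not Porto or Richmond) → not eligible.
Paid Family Leave — status seasonal ✗ (requires full-time, part-time, or temporary) → not eligible.
Phone Allowance — service 2081 days ≥ 3 years (≈1095 days) ✓; age 57 ≥ 25 ✓; dept Support ✗ → not eligible.
Education Assistance — status seasonal ✗ (excluded) → not eligible.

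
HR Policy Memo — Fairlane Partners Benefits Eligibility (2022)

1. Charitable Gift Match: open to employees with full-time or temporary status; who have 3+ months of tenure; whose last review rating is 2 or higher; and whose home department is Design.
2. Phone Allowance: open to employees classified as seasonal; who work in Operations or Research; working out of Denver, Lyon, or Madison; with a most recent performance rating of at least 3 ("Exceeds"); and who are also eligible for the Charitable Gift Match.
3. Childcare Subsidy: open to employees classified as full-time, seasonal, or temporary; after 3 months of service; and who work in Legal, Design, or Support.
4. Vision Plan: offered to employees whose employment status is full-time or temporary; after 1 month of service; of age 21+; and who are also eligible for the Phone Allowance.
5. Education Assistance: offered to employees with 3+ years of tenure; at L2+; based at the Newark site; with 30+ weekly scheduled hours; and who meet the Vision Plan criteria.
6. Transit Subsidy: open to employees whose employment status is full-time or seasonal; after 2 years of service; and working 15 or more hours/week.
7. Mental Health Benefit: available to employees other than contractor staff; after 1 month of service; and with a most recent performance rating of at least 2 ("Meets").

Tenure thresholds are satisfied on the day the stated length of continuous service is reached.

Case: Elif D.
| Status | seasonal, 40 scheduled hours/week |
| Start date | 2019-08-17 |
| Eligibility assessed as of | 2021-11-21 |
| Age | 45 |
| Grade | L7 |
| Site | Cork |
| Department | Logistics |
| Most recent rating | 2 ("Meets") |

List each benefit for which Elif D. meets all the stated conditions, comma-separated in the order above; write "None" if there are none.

Transit Subsidy, Mental Health Benefit

Service from 2019-08-17 to 2021-11-21: 827 days.
Charitable Gift Match — status seasonal ✗ (requires full-time or temporary) → not eligible.
Phone Allowance — status seasonal ✓; dept Logistics ✗ → not eligible.
Childcare Subsidy — status seasonal ✓; service 827 days ≥ 3 months (≈90 days) ✓; dept Logistics ✗ → not eligible.
Vision Plan — status seasonal ✗ (requires full-time or temporary) → not eligible.
Education Assistance — service 827 days < 3 years (≈1095 days) ✗ → not eligible.
Transit Subsidy — status seasonal ✓; service 827 days ≥ 2 years (≈730 days) ✓; 40 hrs/wk ≥ 15 ✓ → eligible.
Mental Health Benefit — status seasonal ✓ (not excluded); service 827 days ≥ 1 month (≈30 days) ✓; rating 2 ≥ 2 ✓ → eligible.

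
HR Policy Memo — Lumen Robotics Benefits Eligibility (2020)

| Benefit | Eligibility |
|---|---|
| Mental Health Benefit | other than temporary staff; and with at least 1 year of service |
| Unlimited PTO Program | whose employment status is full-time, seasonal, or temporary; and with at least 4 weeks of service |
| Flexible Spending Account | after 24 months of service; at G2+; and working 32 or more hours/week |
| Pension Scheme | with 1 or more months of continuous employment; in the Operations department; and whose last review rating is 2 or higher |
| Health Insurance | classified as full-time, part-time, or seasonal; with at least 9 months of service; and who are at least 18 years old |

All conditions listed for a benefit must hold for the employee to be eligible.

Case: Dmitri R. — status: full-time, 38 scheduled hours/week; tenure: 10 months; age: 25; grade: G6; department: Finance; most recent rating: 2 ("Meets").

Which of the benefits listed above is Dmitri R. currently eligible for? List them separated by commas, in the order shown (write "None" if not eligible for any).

Unlimited PTO Program, Health Insurance

Mental Health Benefit — status full-time ✓ (not excluded); service 10 months < 1 year (≈365 days) ✗ → not eligible.
Unlimited PTO Program — status full-time ✓; service 10 months ≥ 4 weeks (≈28 days) ✓ → eligible.
Flexible Spending Account — service 10 months < 24 months ✗ → not eligible.
Pension Scheme — service 10 months ≥ 1 month ✓; dept Finance ✗ → not eligible.
Health Insurance — status full-time ✓; service 10 months ≥ 9 months ✓; age 25 ≥ 18 ✓ → eligible.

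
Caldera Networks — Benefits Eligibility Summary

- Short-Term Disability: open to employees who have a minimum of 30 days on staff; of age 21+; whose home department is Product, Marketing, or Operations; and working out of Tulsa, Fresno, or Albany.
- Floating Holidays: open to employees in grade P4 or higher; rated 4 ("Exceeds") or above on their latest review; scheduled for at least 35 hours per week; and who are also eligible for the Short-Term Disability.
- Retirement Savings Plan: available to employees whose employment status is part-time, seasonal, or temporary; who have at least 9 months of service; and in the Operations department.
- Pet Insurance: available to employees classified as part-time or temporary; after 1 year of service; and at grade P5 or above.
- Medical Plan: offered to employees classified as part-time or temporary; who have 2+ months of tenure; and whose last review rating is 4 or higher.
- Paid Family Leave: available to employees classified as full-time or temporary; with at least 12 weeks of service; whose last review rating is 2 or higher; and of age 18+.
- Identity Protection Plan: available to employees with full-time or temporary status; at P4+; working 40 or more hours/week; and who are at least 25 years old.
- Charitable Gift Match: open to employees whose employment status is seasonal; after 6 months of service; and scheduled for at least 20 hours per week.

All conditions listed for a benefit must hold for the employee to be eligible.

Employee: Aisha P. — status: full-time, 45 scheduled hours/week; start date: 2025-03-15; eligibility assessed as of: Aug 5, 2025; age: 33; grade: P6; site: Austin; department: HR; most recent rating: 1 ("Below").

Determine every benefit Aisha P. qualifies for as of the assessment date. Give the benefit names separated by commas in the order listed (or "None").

Identity Protection Plan

Service from 2025-03-15 to Aug 5, 2025: 143 days.
Short-Term Disability — service 143 days ≥ 30 days ✓; age 33 ≥ 21 ✓; dept HR ✗ → not eligible.
Floating Holidays — grade P6 ≥ P4 ✓; rating 1 < 4 ✗ → not eligible.
Retirement Savings Plan — status full-time ✗ (requires part-time, seasonal, or temporary) → not eligible.
Pet Insurance — status full-time ✗ (requires part-time or temporary) → not eligible.
Medical Plan — status full-time ✗ (requires part-time or temporary) → not eligible.
Paid Family Leave — status full-time ✓; service 143 days ≥ 12 weeks (≈84 days) ✓; rating 1 < 2 ✗ → not eligible.
Identity Protection Plan — status full-time ✓; grade P6 ≥ P4 ✓; 45 hrs/wk ≥ 40 ✓; age 33 ≥ 25 ✓ → eligible.
Charitable Gift Match — status full-time ✗ (requires seasonal) → not eligible.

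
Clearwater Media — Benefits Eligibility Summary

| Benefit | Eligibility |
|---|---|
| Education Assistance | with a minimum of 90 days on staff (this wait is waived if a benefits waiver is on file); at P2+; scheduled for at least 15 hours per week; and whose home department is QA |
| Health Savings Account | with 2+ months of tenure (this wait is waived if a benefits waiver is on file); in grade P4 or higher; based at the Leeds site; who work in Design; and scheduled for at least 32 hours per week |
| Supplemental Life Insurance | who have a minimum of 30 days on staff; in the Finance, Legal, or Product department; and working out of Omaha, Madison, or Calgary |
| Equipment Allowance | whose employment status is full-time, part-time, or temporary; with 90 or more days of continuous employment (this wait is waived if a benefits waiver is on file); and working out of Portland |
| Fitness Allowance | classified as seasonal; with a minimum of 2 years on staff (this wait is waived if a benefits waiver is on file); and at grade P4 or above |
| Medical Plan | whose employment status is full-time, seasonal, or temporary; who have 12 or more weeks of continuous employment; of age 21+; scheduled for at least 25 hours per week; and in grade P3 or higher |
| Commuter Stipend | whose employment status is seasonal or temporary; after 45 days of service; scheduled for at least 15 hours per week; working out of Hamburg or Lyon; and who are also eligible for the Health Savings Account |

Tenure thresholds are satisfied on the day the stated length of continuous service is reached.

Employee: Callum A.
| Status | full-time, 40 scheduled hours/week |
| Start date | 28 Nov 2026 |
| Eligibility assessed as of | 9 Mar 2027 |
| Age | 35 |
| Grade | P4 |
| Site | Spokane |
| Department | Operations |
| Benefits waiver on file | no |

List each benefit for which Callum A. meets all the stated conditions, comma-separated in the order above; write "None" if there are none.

Service from 28 Nov 2026 to 9 Mar 2027: 101 days.
Education Assistance — no waiver, service 101 days ≥ 90 days ✓; grade P4 ≥ P2 ✓; 40 hrs/wk ≥ 15 ✓; dept Operations ✗ → not eligible.
Health Savings Account — no waiver, service 101 days ≥ 2 months (≈60 days) ✓; grade P4 ≥ P4 ✓; site Spokane ✗ (not Leeds) → not eligible.
Supplemental Life Insurance — service 101 days ≥ 30 days ✓; dept Operations ✗ → not eligible.
Equipment Allowance — status full-time ✓; no waiver, service 101 days ≥ 90 days ✓; site Spokane ✗ (not Portland) → not eligible.
Fitness Allowance — status full-time ✗ (requires seasonal) → not eligible.
Medical Plan — status full-time ✓; service 101 days ≥ 12 weeks (≈84 days) ✓; age 35 ≥ 21 ✓; 40 hrs/wk ≥ 25 ✓; grade P4 ≥ P3 ✓ → eligible.
Commuter Stipend — status full-time ✗ (requires seasonal or temporary) → not eligible.

Medical Plan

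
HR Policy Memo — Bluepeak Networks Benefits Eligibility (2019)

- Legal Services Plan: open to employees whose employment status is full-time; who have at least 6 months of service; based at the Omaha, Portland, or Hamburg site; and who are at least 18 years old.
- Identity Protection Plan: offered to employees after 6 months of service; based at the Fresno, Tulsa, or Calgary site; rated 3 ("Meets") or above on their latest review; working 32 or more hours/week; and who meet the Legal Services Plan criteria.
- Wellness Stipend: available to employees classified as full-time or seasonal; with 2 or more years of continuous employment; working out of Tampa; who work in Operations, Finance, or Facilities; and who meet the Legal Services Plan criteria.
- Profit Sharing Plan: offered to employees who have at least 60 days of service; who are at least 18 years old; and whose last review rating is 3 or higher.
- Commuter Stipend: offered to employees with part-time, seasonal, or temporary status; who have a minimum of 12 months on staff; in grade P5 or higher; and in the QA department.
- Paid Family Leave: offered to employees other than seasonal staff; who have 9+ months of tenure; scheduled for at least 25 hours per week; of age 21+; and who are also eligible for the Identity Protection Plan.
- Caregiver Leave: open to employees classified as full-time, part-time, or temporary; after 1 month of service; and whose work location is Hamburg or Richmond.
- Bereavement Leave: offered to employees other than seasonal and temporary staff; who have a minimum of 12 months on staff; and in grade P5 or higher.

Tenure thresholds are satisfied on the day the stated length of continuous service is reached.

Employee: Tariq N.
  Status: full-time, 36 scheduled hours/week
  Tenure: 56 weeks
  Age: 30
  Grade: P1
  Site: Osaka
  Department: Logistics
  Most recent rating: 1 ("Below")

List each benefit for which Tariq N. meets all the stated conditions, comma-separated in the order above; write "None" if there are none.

Legal Services Plan — status full-time ✓; service 56 weeks ≥ 6 months (≈180 days) ✓; site Osaka ✗ (not Omaha, Portland, or Hamburg) → not eligible.
Identity Protection Plan — service 56 weeks ≥ 6 months (≈180 days) ✓; site Osaka ✗ (not Fresno, Tulsa, or Calgary) → not eligible.
Wellness Stipend — status full-time ✓; service 56 weeks < 2 years (≈730 days) ✗ → not eligible.
Profit Sharing Plan — service 56 weeks ≥ 60 days ✓; age 30 ≥ 18 ✓; rating 1 < 3 ✗ → not eligible.
Commuter Stipend — status full-time ✗ (requires part-time, seasonal, or temporary) → not eligible.
Paid Family Leave — status full-time ✓ (not excluded); service 56 weeks ≥ 9 months (≈270 days) ✓; 36 hrs/wk ≥ 25 ✓; age 30 ≥ 21 ✓; not eligible for Identity Protection Plan ✗ → not eligible.
Caregiver Leave — status full-time ✓; service 56 weeks ≥ 1 month (≈30 days) ✓; site Osaka ✗ (not Hamburg or Richmond) → not eligible.
Bereavement Leave — status full-time ✓ (not excluded); service 56 weeks ≥ 12 months (≈360 days) ✓; grade P1 < P5 ✗ → not eligible.

None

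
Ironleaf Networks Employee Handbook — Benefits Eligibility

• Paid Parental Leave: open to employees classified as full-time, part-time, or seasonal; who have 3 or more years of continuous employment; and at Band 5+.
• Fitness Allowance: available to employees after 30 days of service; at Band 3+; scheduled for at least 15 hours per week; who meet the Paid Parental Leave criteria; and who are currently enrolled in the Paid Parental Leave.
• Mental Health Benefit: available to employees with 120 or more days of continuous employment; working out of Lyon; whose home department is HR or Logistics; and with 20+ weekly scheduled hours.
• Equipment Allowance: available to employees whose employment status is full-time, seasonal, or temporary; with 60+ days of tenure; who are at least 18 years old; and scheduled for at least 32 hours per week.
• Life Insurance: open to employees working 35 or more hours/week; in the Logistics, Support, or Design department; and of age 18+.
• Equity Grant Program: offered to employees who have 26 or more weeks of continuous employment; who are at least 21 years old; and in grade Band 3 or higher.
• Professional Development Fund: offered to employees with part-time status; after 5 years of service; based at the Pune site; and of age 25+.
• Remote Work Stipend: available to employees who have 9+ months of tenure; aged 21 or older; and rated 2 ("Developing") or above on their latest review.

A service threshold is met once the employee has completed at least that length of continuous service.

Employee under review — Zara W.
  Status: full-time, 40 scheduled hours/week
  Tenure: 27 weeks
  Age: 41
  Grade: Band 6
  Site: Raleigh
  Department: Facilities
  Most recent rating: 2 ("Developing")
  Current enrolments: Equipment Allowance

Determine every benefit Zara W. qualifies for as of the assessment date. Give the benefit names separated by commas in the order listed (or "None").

Equipment Allowance, Equity Grant Program

Paid Parental Leave — status full-time ✓; service 27 weeks < 3 years (≈1095 days) ✗ → not eligible.
Fitness Allowance — service 27 weeks ≥ 30 days ✓; grade Band 6 ≥ Band 3 ✓; 40 hrs/wk ≥ 15 ✓; not eligible for Paid Parental Leave ✗ → not eligible.
Mental Health Benefit — service 27 weeks ≥ 120 days ✓; site Raleigh ✗ (not Lyon) → not eligible.
Equipment Allowance — status full-time ✓; service 27 weeks ≥ 60 days ✓; age 41 ≥ 18 ✓; 40 hrs/wk ≥ 32 ✓ → eligible.
Life Insurance — 40 hrs/wk ≥ 35 ✓; dept Facilities ✗ → not eligible.
Equity Grant Program — service 27 weeks ≥ 26 weeks ✓; age 41 ≥ 21 ✓; grade Band 6 ≥ Band 3 ✓ → eligible.
Professional Development Fund — status full-time ✗ (requires part-time) → not eligible.
Remote Work Stipend — service 27 weeks < 9 months (≈270 days) ✗ → not eligible.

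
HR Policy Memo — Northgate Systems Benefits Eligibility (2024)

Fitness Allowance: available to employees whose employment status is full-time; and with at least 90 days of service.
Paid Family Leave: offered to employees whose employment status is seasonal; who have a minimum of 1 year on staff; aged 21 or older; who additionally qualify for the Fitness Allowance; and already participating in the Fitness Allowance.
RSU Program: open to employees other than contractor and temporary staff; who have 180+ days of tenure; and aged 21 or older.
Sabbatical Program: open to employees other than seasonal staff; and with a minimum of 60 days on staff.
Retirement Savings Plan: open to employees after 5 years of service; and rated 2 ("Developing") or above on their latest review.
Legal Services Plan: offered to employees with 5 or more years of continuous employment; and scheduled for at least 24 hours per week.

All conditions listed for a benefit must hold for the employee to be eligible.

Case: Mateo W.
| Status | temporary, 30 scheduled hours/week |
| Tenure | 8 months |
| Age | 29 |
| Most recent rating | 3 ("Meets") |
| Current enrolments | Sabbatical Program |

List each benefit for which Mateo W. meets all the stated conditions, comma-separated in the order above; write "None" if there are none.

Sabbatical Program

Fitness Allowance — status temporary ✗ (requires full-time) → not eligible.
Paid Family Leave — status temporary ✗ (requires seasonal) → not eligible.
RSU Program — status temporary ✗ (excluded) → not eligible.
Sabbatical Program — status temporary ✓ (not excluded); service 8 months ≥ 60 days ✓ → eligible.
Retirement Savings Plan — service 8 months < 5 years (≈1825 days) ✗ → not eligible.
Legal Services Plan — service 8 months < 5 years (≈1825 days) ✗ → not eligible.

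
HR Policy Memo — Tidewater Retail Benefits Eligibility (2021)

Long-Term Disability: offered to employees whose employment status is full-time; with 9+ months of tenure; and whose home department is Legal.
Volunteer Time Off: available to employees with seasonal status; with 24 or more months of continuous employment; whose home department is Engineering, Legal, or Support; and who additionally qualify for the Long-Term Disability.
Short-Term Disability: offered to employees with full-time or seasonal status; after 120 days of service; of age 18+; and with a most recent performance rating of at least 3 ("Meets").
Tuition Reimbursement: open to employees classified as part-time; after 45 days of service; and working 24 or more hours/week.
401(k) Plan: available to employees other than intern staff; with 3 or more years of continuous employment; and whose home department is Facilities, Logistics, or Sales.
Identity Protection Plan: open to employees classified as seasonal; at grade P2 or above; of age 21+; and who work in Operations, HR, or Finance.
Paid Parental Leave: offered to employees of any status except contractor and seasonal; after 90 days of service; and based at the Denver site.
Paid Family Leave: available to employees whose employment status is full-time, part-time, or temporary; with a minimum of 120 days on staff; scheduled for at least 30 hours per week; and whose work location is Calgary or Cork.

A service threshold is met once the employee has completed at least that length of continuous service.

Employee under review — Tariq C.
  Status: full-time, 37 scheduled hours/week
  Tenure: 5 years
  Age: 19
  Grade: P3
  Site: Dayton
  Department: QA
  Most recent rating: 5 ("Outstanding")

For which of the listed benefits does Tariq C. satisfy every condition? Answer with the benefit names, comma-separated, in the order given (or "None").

Long-Term Disability — status full-time ✓; service 5 years ≥ 9 months (≈270 days) ✓; dept QA ✗ → not eligible.
Volunteer Time Off — status full-time ✗ (requires seasonal) → not eligible.
Short-Term Disability — status full-time ✓; service 5 years ≥ 120 days ✓; age 19 ≥ 18 ✓; rating 5 ≥ 3 ✓ → eligible.
Tuition Reimbursement — status full-time ✗ (requires part-time) → not eligible.
401(k) Plan — status full-time ✓ (not excluded); service 5 years ≥ 3 years ✓; dept QA ✗ → not eligible.
Identity Protection Plan — status full-time ✗ (requires seasonal) → not eligible.
Paid Parental Leave — status full-time ✓ (not excluded); service 5 years ≥ 90 days ✓; site Dayton ✗ (not Denver) → not eligible.
Paid Family Leave — status full-time ✓; service 5 years ≥ 120 days ✓; 37 hrs/wk ≥ 30 ✓; site Dayton ✗ (not Calgary or Cork) → not eligible.

Short-Term Disability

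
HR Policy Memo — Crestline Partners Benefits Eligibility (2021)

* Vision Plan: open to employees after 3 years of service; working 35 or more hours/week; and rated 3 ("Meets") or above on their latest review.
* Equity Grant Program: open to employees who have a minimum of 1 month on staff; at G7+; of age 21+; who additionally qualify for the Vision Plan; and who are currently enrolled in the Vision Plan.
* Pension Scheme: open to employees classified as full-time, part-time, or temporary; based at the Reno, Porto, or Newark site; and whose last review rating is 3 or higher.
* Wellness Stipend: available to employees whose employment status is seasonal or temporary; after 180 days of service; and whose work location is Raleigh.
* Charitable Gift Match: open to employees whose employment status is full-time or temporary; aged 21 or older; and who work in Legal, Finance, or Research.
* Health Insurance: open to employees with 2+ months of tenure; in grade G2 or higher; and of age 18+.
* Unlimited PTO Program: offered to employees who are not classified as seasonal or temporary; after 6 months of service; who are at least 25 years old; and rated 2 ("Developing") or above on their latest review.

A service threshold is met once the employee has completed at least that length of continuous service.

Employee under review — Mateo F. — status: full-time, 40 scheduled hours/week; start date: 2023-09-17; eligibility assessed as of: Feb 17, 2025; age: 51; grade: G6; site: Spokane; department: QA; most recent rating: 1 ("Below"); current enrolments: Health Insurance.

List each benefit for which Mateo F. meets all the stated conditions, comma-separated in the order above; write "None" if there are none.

Health Insurance

Service from 2023-09-17 to Feb 17, 2025: 519 days.
Vision Plan — service 519 days < 3 years (≈1095 days) ✗ → not eligible.
Equity Grant Program — service 519 days ≥ 1 month (≈30 days) ✓; grade G6 < G7 ✗ → not eligible.
Pension Scheme — status full-time ✓; site Spokane ✗ (not Reno, Porto, or Newark) → not eligible.
Wellness Stipend — status full-time ✗ (requires seasonal or temporary) → not eligible.
Charitable Gift Match — status full-time ✓; age 51 ≥ 21 ✓; dept QA ✗ → not eligible.
Health Insurance — service 519 days ≥ 2 months (≈60 days) ✓; grade G6 ≥ G2 ✓; age 51 ≥ 18 ✓ → eligible.
Unlimited PTO Program — status full-time ✓ (not excluded); service 519 days ≥ 6 months (≈180 days) ✓; age 51 ≥ 25 ✓; rating 1 < 2 ✗ → not eligible.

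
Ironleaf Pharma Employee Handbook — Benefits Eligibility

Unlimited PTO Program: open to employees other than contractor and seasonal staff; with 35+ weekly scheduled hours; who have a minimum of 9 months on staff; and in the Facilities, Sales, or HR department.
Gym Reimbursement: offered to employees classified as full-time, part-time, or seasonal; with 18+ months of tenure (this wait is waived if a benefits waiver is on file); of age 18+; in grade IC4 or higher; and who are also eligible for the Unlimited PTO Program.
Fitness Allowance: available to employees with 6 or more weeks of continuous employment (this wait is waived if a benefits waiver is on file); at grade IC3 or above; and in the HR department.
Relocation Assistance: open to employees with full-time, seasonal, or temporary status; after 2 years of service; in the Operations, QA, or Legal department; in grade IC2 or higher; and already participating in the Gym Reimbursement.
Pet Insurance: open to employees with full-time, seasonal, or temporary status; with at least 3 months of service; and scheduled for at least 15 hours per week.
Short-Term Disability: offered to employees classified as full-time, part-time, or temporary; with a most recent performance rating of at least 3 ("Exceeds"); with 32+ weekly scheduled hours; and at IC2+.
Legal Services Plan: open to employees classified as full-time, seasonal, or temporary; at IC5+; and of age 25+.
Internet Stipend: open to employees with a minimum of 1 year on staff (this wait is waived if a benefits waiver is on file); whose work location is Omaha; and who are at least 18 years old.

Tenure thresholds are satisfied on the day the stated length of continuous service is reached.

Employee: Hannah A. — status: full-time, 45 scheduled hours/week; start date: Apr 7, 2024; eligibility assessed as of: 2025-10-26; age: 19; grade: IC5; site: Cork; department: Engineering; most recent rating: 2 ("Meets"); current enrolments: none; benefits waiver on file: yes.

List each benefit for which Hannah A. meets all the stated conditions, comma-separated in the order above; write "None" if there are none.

Service from Apr 7, 2024 to 2025-10-26: 567 days.
Unlimited PTO Program — status full-time ✓ (not excluded); 45 hrs/wk ≥ 35 ✓; service 567 days ≥ 9 months (≈270 days) ✓; dept Engineering ✗ → not eligible.
Gym Reimbursement — status full-time ✓; benefits waiver on file ✓; age 19 ≥ 18 ✓; grade IC5 ≥ IC4 ✓; not eligible for Unlimited PTO Program ✗ → not eligible.
Fitness Allowance — benefits waiver on file ✓; grade IC5 ≥ IC3 ✓; dept Engineering ✗ → not eligible.
Relocation Assistance — status full-time ✓; service 567 days < 2 years (≈730 days) ✗ → not eligible.
Pet Insurance — status full-time ✓; service 567 days ≥ 3 months (≈90 days) ✓; 45 hrs/wk ≥ 15 ✓ → eligible.
Short-Term Disability — status full-time ✓; rating 2 < 3 ✗ → not eligible.
Legal Services Plan — status full-time ✓; grade IC5 ≥ IC5 ✓; age 19 < 25 ✗ → not eligible.
Internet Stipend — benefits waiver on file ✓; site Cork ✗ (not Omaha) → not eligible.

Pet Insurance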